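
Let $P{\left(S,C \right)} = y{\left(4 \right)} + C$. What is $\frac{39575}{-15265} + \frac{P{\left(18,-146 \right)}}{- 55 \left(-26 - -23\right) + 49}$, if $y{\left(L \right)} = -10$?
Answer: $- \frac{1085039}{326671} \approx -3.3215$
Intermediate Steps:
$P{\left(S,C \right)} = -10 + C$
$\frac{39575}{-15265} + \frac{P{\left(18,-146 \right)}}{- 55 \left(-26 - -23\right) + 49} = \frac{39575}{-15265} + \frac{-10 - 146}{- 55 \left(-26 - -23\right) + 49} = 39575 \left(- \frac{1}{15265}\right) - \frac{156}{- 55 \left(-26 + 23\right) + 49} = - \frac{7915}{3053} - \frac{156}{\left(-55\right) \left(-3\right) + 49} = - \frac{7915}{3053} - \frac{156}{165 + 49} = - \frac{7915}{3053} - \frac{156}{214} = - \frac{7915}{3053} - \frac{78}{107} = - \frac{1085039}{326671}$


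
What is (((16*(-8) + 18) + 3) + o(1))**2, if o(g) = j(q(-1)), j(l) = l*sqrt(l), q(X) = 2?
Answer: 11457 - 428*sqrt(2) ≈ 10852.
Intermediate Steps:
j(l) = l**(3/2)
o(g) = 2*sqrt(2) (o(g) = 2**(3/2) = 2*sqrt(2))
(((16*(-8) + 18) + 3) + o(1))**2 = (((16*(-8) + 18) + 3) + 2*sqrt(2))**2 = (((-128 + 18) + 3) + 2*sqrt(2))**2 = ((-110 + 3) + 2*sqrt(2))**2 = (-107 + 2*sqrt(2))**2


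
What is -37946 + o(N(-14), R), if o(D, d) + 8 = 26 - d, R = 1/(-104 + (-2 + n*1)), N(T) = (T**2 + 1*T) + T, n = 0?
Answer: -4020367/106 ≈ -37928.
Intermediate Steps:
N(T) = T**2 + 2*T (N(T) = (T**2 + T) + T = (T + T**2) + T = T**2 + 2*T)
R = -1/106 (R = 1/(-104 + (-2 + 0*1)) = 1/(-104 + (-2 + 0)) = 1/(-104 - 2) = 1/(-106) = -1/106 ≈ -0.0094340)
o(D, d) = 18 - d (o(D, d) = -8 + (26 - d) = 18 - d)
-37946 + o(N(-14), R) = -37946 + (18 - 1*(-1/106)) = -37946 + (18 + 1/106) = -37946 + 1909/106 = -4020367/106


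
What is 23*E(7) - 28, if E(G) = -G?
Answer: -189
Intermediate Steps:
23*E(7) - 28 = 23*(-1*7) - 28 = 23*(-7) - 28 = -161 - 28 = -189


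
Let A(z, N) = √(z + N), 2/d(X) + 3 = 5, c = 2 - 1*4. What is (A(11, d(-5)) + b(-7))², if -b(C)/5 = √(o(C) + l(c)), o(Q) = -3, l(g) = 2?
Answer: (-5*I + 2*√3)² ≈ -13.0 - 34.641*I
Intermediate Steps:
c = -2 (c = 2 - 4 = -2)
d(X) = 1 (d(X) = 2/(-3 + 5) = 2/2 = 2*(½) = 1)
A(z, N) = √(N + z)
b(C) = -5*I (b(C) = -5*√(-3 + 2) = -5*I)
(A(11, d(-5)) + b(-7))² = (√(1 + 11) - 5*I)² = (√12 - 5*I)² = (2*√3 - 5*I)² = (-5*I + 2*√3)²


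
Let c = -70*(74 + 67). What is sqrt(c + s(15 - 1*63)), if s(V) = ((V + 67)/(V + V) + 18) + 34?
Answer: I*sqrt(5655282)/24 ≈ 99.087*I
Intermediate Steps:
c = -9870 (c = -70*141 = -9870)
s(V) = 52 + (67 + V)/(2*V) (s(V) = ((67 + V)/((2*V)) + 18) + 34 = ((67 + V)*(1/(2*V)) + 18) + 34 = ((67 + V)/(2*V) + 18) + 34 = (18 + (67 + V)/(2*V)) + 34 = 52 + (67 + V)/(2*V))
sqrt(c + s(15 - 1*63)) = sqrt(-9870 + (67 + 105*(15 - 1*63))/(2*(15 - 1*63))) = sqrt(-9870 + (67 + 105*(15 - 63))/(2*(15 - 63))) = sqrt(-9870 + (1/2)*(67 + 105*(-48))/(-48)) = sqrt(-9870 + (1/2)*(-1/48)*(67 - 5040)) = sqrt(-9870 + (1/2)*(-1/48)*(-4973)) = sqrt(-9870 + 4973/96) = sqrt(-942547/96) = I*sqrt(5655282)/24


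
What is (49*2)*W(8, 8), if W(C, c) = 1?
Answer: 98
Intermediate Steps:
(49*2)*W(8, 8) = (49*2)*1 = 98*1 = 98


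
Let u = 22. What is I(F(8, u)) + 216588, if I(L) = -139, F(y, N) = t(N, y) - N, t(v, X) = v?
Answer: 216449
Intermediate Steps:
F(y, N) = 0 (F(y, N) = N - N = 0)
I(F(8, u)) + 216588 = -139 + 216588 = 216449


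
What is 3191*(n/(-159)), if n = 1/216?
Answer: -3191/34344 ≈ -0.092913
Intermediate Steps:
n = 1/216 ≈ 0.0046296
3191*(n/(-159)) = 3191*((1/216)/(-159)) = 3191*((1/216)*(-1/159)) = 3191*(-1/34344) = -3191/34344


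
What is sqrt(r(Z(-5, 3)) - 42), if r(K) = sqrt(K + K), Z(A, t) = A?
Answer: sqrt(-42 + I*sqrt(10)) ≈ 0.2438 + 6.4853*I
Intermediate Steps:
r(K) = sqrt(2)*sqrt(K) (r(K) = sqrt(2*K) = sqrt(2)*sqrt(K))
sqrt(r(Z(-5, 3)) - 42) = sqrt(sqrt(2)*sqrt(-5) - 42) = sqrt(sqrt(2)*(I*sqrt(5)) - 42) = sqrt(I*sqrt(10) - 42) = sqrt(-42 + I*sqrt(10))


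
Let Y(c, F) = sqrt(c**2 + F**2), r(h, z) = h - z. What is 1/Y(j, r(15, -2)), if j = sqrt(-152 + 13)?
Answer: sqrt(6)/30 ≈ 0.081650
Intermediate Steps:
j = I*sqrt(139) (j = sqrt(-139) = I*sqrt(139) ≈ 11.79*I)
Y(c, F) = sqrt(F**2 + c**2)
1/Y(j, r(15, -2)) = 1/(sqrt((15 - 1*(-2))**2 + (I*sqrt(139))**2)) = 1/(sqrt((15 + 2)**2 - 139)) = 1/(sqrt(17**2 - 139)) = 1/(sqrt(289 - 139)) = 1/(sqrt(150)) = 1/(5*sqrt(6)) = sqrt(6)/30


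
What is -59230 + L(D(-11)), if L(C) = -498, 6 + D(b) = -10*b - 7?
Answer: -59728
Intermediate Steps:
D(b) = -13 - 10*b (D(b) = -6 + (-10*b - 7) = -6 + (-7 - 10*b) = -13 - 10*b)
-59230 + L(D(-11)) = -59230 - 498 = -59728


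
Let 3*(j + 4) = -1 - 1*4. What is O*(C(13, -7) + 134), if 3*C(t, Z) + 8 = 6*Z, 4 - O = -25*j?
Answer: -145376/9 ≈ -16153.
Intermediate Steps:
j = -17/3 (j = -4 + (-1 - 1*4)/3 = -4 + (-1 - 4)/3 = -4 + (⅓)*(-5) = -4 - 5/3 = -17/3 ≈ -5.6667)
O = -413/3 (O = 4 - (-25)*(-17)/3 = 4 - 1*425/3 = 4 - 425/3 = -413/3 ≈ -137.67)
C(t, Z) = -8/3 + 2*Z (C(t, Z) = -8/3 + (6*Z)/3 = -8/3 + 2*Z)
O*(C(13, -7) + 134) = -413*((-8/3 + 2*(-7)) + 134)/3 = -413*((-8/3 - 14) + 134)/3 = -413*(-50/3 + 134)/3 = -413/3*352/3 = -145376/9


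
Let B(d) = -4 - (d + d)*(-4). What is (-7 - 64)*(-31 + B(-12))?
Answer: 9301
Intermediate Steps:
B(d) = -4 + 8*d (B(d) = -4 - 2*d*(-4) = -4 - (-8)*d = -4 + 8*d)
(-7 - 64)*(-31 + B(-12)) = (-7 - 64)*(-31 + (-4 + 8*(-12))) = -71*(-31 + (-4 - 96)) = -71*(-31 - 100) = -71*(-131) = 9301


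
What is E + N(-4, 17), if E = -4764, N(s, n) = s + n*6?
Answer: -4666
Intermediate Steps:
N(s, n) = s + 6*n
E + N(-4, 17) = -4764 + (-4 + 6*17) = -4764 + (-4 + 102) = -4764 + 98 = -4666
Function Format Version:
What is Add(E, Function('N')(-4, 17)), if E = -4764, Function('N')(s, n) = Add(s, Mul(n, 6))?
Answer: -4666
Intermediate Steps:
Function('N')(s, n) = Add(s, Mul(6, n))
Add(E, Function('N')(-4, 17)) = Add(-4764, Add(-4, Mul(6, 17))) = Add(-4764, Add(-4, 102)) = Add(-4764, 98) = -4666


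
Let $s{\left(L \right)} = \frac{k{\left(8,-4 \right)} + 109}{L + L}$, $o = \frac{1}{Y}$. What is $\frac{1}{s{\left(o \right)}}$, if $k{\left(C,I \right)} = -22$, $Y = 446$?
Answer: $\frac{1}{19401} \approx 5.1544 \cdot 10^{-5}$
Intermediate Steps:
$o = \frac{1}{446} \approx 0.0022422$
$s{\left(L \right)} = \frac{87}{2 L}$ ($s{\left(L \right)} = \frac{-22 + 109}{L + L} = \frac{87}{2 L}$)
$\frac{1}{s{\left(o \right)}} = \frac{1}{\frac{87}{2} \frac{1}{\frac{1}{446}}} = \frac{1}{\frac{87}{2} \cdot 446} = \frac{1}{19401}$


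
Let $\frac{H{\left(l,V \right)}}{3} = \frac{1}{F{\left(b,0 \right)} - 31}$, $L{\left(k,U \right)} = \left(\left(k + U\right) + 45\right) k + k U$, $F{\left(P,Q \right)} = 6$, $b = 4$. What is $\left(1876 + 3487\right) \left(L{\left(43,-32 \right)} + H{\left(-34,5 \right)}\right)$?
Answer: $\frac{138349311}{25} \approx 5.534 \cdot 10^{6}$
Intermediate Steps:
$L{\left(k,U \right)} = U k + k \left(45 + U + k\right)$ ($L{\left(k,U \right)} = \left(\left(U + k\right) + 45\right) k + U k = \left(45 + U + k\right) k + U k = k \left(45 + U + k\right) + U k = U k + k \left(45 + U + k\right)$)
$H{\left(l,V \right)} = - \frac{3}{25}$ ($H{\left(l,V \right)} = \frac{3}{6 - 31} = \frac{3}{-25} = 3 \left(- \frac{1}{25}\right) = - \frac{3}{25}$)
$\left(1876 + 3487\right) \left(L{\left(43,-32 \right)} + H{\left(-34,5 \right)}\right) = \left(1876 + 3487\right) \left(43 \left(45 + 43 + 2 \left(-32\right)\right) - \frac{3}{25}\right) = 5363 \left(43 \left(45 + 43 - 64\right) - \frac{3}{25}\right) = 5363 \left(43 \cdot 24 - \frac{3}{25}\right) = 5363 \left(1032 - \frac{3}{25}\right) = 5363 \cdot \frac{25797}{25} = \frac{138349311}{25}$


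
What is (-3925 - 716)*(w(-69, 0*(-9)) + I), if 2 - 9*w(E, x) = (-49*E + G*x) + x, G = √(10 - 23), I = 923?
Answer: -7623616/3 ≈ -2.5412e+6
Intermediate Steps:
G = I*√13 (G = √(-13) = I*√13 ≈ 3.6056*I)
w(E, x) = 2/9 - x/9 + 49*E/9 - I*x*√13/9 (w(E, x) = 2/9 - ((-49*E + (I*√13)*x) + x)/9 = 2/9 - ((-49*E + I*x*√13) + x)/9 = 2/9 - (x - 49*E + I*x*√13)/9 = 2/9 + (-x/9 + 49*E/9 - I*x*√13/9) = 2/9 - x/9 + 49*E/9 - I*x*√13/9)
(-3925 - 716)*(w(-69, 0*(-9)) + I) = (-3925 - 716)*((2/9 - 0*(-9) + (49/9)*(-69) - I*0*(-9)*√13/9) + 923) = -4641*((2/9 - ⅑*0 - 1127/3 - ⅑*I*0*√13) + 923) = -4641*((2/9 + 0 - 1127/3 + 0) + 923) = -4641*(-3379/9 + 923) = -4641*4928/9 = -7623616/3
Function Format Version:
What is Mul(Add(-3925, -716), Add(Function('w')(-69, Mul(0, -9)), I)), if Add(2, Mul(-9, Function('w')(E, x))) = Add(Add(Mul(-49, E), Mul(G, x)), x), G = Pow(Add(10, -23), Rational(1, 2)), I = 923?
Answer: Rational(-7623616, 3) ≈ -2.5412e+6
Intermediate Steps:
G = Mul(I, Pow(13, Rational(1, 2))) (G = Pow(-13, Rational(1, 2)) = Mul(I, Pow(13, Rational(1, 2))) ≈ Mul(3.6056, I))
Function('w')(E, x) = Add(Rational(2, 9), Mul(Rational(-1, 9), x), Mul(Rational(49, 9), E), Mul(Rational(-1, 9), I, x, Pow(13, Rational(1, 2)))) (Function('w')(E, x) = Add(Rational(2, 9), Mul(Rational(-1, 9), Add(Add(Mul(-49, E), Mul(Mul(I, Pow(13, Rational(1, 2))), x)), x))) = Add(Rational(2, 9), Mul(Rational(-1, 9), Add(Add(Mul(-49, E), Mul(I, x, Pow(13, Rational(1, 2)))), x))) = Add(Rational(2, 9), Mul(Rational(-1, 9), Add(x, Mul(-49, E), Mul(I, x, Pow(13, Rational(1, 2)))))) = Add(Rational(2, 9), Add(Mul(Rational(-1, 9), x), Mul(Rational(49, 9), E), Mul(Rational(-1, 9), I, x, Pow(13, Rational(1, 2))))) = Add(Rational(2, 9), Mul(Rational(-1, 9), x), Mul(Rational(49, 9), E), Mul(Rational(-1, 9), I, x, Pow(13, Rational(1, 2)))))
Mul(Add(-3925, -716), Add(Function('w')(-69, Mul(0, -9)), I)) = Mul(Add(-3925, -716), Add(Add(Rational(2, 9), Mul(Rational(-1, 9), Mul(0, -9)), Mul(Rational(49, 9), -69), Mul(Rational(-1, 9), I, Mul(0, -9), Pow(13, Rational(1, 2)))), 923)) = Mul(-4641, Add(Add(Rational(2, 9), Mul(Rational(-1, 9), 0), Rational(-1127, 3), Mul(Rational(-1, 9), I, 0, Pow(13, Rational(1, 2)))), 923)) = Mul(-4641, Add(Add(Rational(2, 9), 0, Rational(-1127, 3), 0), 923)) = Mul(-4641, Add(Rational(-3379, 9), 923)) = Mul(-4641, Rational(4928, 9)) = Rational(-7623616, 3)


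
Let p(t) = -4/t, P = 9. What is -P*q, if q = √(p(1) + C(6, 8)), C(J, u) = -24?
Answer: -18*I*√7 ≈ -47.624*I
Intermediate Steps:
q = 2*I*√7 (q = √(-4/1 - 24) = √(-4*1 - 24) = √(-4 - 24) = √(-28) = 2*I*√7 ≈ 5.2915*I)
-P*q = -9*2*I*√7 = -18*I*√7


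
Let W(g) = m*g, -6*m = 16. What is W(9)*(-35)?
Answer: 840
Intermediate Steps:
m = -8/3 (m = -1/6*16 = -8/3 ≈ -2.6667)
W(g) = -8*g/3
W(9)*(-35) = -8/3*9*(-35) = -24*(-35) = 840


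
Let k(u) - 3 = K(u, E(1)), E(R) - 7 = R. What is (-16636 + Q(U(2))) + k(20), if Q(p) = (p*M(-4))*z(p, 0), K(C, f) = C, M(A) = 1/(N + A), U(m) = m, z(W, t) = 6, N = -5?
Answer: -49843/3 ≈ -16614.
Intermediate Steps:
E(R) = 7 + R
M(A) = 1/(-5 + A)
k(u) = 3 + u
Q(p) = -2*p/3 (Q(p) = (p/(-5 - 4))*6 = (p/(-9))*6 = (p*(-1/9))*6 = -p/9*6 = -2*p/3)
(-16636 + Q(U(2))) + k(20) = (-16636 - 2/3*2) + (3 + 20) = (-16636 - 4/3) + 23 = -49912/3 + 23 = -49843/3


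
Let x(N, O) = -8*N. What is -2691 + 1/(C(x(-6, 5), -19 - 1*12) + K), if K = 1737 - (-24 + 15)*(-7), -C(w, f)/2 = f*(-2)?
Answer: -4171049/1550 ≈ -2691.0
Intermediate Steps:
C(w, f) = 4*f (C(w, f) = -2*f*(-2) = -(-4)*f = 4*f)
K = 1674 (K = 1737 - (-9)*(-7) = 1737 - 1*63 = 1737 - 63 = 1674)
-2691 + 1/(C(x(-6, 5), -19 - 1*12) + K) = -2691 + 1/(4*(-19 - 1*12) + 1674) = -2691 + 1/(4*(-19 - 12) + 1674) = -2691 + 1/(4*(-31) + 1674) = -2691 + 1/(-124 + 1674) = -2691 + 1/1550 = -4171049/1550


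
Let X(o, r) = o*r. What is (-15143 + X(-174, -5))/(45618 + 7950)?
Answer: -14273/53568 ≈ -0.26645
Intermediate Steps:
(-15143 + X(-174, -5))/(45618 + 7950) = (-15143 - 174*(-5))/(45618 + 7950) = (-15143 + 870)/53568 = -14273*1/53568 = -14273/53568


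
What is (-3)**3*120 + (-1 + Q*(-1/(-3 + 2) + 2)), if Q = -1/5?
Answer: -16208/5 ≈ -3241.6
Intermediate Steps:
Q = -1/5 (Q = -1*1/5 = -1/5 ≈ -0.20000)
(-3)**3*120 + (-1 + Q*(-1/(-3 + 2) + 2)) = (-3)**3*120 + (-1 - (-1/(-3 + 2) + 2)/5) = -27*120 + (-1 - (-1/(-1) + 2)/5) = -3240 + (-1 - (-1*(-1) + 2)/5) = -3240 + (-1 - (1 + 2)/5) = -3240 + (-1 - 1/5*3) = -3240 + (-1 - 3/5) = -3240 - 8/5 = -16208/5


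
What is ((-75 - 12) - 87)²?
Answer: 30276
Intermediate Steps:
((-75 - 12) - 87)² = (-87 - 87)² = (-174)² = 30276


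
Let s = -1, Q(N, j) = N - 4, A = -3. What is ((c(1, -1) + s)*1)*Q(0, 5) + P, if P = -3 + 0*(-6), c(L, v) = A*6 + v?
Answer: 77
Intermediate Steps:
Q(N, j) = -4 + N
c(L, v) = -18 + v (c(L, v) = -3*6 + v = -18 + v)
P = -3 (P = -3 + 0 = -3)
((c(1, -1) + s)*1)*Q(0, 5) + P = (((-18 - 1) - 1)*1)*(-4 + 0) - 3 = ((-19 - 1)*1)*(-4) - 3 = -20*1*(-4) - 3 = -20*(-4) - 3 = 80 - 3 = 77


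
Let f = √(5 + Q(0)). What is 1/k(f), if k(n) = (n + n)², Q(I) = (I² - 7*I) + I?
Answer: 1/20 ≈ 0.050000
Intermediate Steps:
Q(I) = I² - 6*I
f = √5 (f = √(5 + 0*(-6 + 0)) = √(5 + 0*(-6)) = √(5 + 0) = √5 ≈ 2.2361)
k(n) = 4*n² (k(n) = (2*n)² = 4*n²)
1/k(f) = 1/(4*(√5)²) = 1/(4*5) = 1/20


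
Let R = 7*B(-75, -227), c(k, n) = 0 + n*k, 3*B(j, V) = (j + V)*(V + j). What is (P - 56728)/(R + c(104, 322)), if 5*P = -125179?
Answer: -1226457/3694460 ≈ -0.33197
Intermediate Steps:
P = -125179/5 (P = (⅕)*(-125179) = -125179/5 ≈ -25036.)
B(j, V) = (V + j)²/3 (B(j, V) = ((j + V)*(V + j))/3 = ((V + j)*(V + j))/3 = (V + j)²/3)
c(k, n) = k*n (c(k, n) = 0 + k*n = k*n)
R = 638428/3 (R = 7*((-227 - 75)²/3) = 7*((⅓)*(-302)²) = 7*((⅓)*91204) = 7*(91204/3) = 638428/3 ≈ 2.1281e+5)
(P - 56728)/(R + c(104, 322)) = (-125179/5 - 56728)/(638428/3 + 104*322) = -408819/(5*(638428/3 + 33488)) = -408819/(5*738892/3) = -408819/5*3/738892 = -1226457/3694460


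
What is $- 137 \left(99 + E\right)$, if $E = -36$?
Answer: $-8631$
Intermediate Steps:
$- 137 \left(99 + E\right) = - 137 \left(99 - 36\right) = \left(-137\right) 63 = -8631$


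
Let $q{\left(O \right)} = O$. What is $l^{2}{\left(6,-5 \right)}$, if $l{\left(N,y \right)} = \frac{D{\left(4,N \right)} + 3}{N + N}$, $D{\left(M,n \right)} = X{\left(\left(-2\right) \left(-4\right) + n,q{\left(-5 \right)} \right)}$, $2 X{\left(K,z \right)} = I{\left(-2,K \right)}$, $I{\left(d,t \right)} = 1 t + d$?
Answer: $\frac{9}{16} \approx 0.5625$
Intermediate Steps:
$I{\left(d,t \right)} = d + t$ ($I{\left(d,t \right)} = t + d = d + t$)
$X{\left(K,z \right)} = -1 + \frac{K}{2}$ ($X{\left(K,z \right)} = \frac{-2 + K}{2} = -1 + \frac{K}{2}$)
$D{\left(M,n \right)} = 3 + \frac{n}{2}$ ($D{\left(M,n \right)} = -1 + \frac{\left(-2\right) \left(-4\right) + n}{2} = -1 + \frac{8 + n}{2} = -1 + \left(4 + \frac{n}{2}\right) = 3 + \frac{n}{2}$)
$l{\left(N,y \right)} = \frac{6 + \frac{N}{2}}{2 N}$ ($l{\left(N,y \right)} = \frac{\left(3 + \frac{N}{2}\right) + 3}{N + N} = \frac{6 + \frac{N}{2}}{2 N}$)
$l^{2}{\left(6,-5 \right)} = \left(\frac{12 + 6}{4 \cdot 6}\right)^{2} = \left(\frac{1}{4} \cdot \frac{1}{6} \cdot 18\right)^{2} = \left(\frac{3}{4}\right)^{2} = \frac{9}{16}$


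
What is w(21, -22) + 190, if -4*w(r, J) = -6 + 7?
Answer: 759/4 ≈ 189.75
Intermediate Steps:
w(r, J) = -1/4 (w(r, J) = -(-6 + 7)/4 = -1/4*1 = -1/4)
w(21, -22) + 190 = -1/4 + 190 = 759/4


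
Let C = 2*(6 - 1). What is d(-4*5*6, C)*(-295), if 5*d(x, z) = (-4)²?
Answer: -944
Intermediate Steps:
C = 10 (C = 2*5 = 10)
d(x, z) = 16/5 (d(x, z) = (⅕)*(-4)² = (⅕)*16 = 16/5)
d(-4*5*6, C)*(-295) = (16/5)*(-295) = -944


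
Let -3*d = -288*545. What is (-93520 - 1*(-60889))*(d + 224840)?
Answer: -9044007960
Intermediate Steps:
d = 52320 (d = -(-96)*545 = -⅓*(-156960) = 52320)
(-93520 - 1*(-60889))*(d + 224840) = (-93520 - 1*(-60889))*(52320 + 224840) = (-93520 + 60889)*277160 = -32631*277160 = -9044007960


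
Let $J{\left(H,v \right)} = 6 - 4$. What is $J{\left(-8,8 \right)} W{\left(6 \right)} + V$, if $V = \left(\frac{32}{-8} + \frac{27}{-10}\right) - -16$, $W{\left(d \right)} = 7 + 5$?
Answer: $\frac{333}{10} \approx 33.3$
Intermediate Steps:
$J{\left(H,v \right)} = 2$ ($J{\left(H,v \right)} = 6 - 4 = 2$)
$W{\left(d \right)} = 12$
$V = \frac{93}{10}$ ($V = \left(32 \left(- \frac{1}{8}\right) + 27 \left(- \frac{1}{10}\right)\right) + 16 = \left(-4 - \frac{27}{10}\right) + 16 = - \frac{67}{10} + 16 = \frac{93}{10} \approx 9.3$)
$J{\left(-8,8 \right)} W{\left(6 \right)} + V = 2 \cdot 12 + \frac{93}{10} = 24 + \frac{93}{10} = \frac{333}{10}$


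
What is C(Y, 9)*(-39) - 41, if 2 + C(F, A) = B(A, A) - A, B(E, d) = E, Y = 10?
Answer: 37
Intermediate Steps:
C(F, A) = -2 (C(F, A) = -2 + (A - A) = -2 + 0 = -2)
C(Y, 9)*(-39) - 41 = -2*(-39) - 41 = 78 - 41 = 37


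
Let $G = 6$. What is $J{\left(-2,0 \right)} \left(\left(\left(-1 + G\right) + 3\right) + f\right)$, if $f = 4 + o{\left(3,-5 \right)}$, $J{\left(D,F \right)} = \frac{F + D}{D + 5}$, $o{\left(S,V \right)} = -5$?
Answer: $- \frac{14}{3} \approx -4.6667$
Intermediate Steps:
$J{\left(D,F \right)} = \frac{D + F}{5 + D}$
$f = -1$ ($f = 4 - 5 = -1$)
$J{\left(-2,0 \right)} \left(\left(\left(-1 + G\right) + 3\right) + f\right) = \frac{-2 + 0}{5 - 2} \left(\left(\left(-1 + 6\right) + 3\right) - 1\right) = \frac{1}{3} \left(-2\right) \left(\left(5 + 3\right) - 1\right) = \frac{1}{3} \left(-2\right) \left(8 - 1\right) = \left(- \frac{2}{3}\right) 7 = - \frac{14}{3}$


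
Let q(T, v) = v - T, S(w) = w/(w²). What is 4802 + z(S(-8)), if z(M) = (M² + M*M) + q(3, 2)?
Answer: 153633/32 ≈ 4801.0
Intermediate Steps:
S(w) = 1/w (S(w) = w/w² = 1/w)
z(M) = -1 + 2*M² (z(M) = (M² + M*M) + (2 - 1*3) = (M² + M²) + (2 - 3) = 2*M² - 1 = -1 + 2*M²)
4802 + z(S(-8)) = 4802 + (-1 + 2*(1/(-8))²) = 4802 + (-1 + 2*(-⅛)²) = 4802 + (-1 + 2*(1/64)) = 4802 + (-1 + 1/32) = 4802 - 31/32 = 153633/32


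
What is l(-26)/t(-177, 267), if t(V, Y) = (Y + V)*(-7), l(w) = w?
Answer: 13/315 ≈ 0.041270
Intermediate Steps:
t(V, Y) = -7*V - 7*Y (t(V, Y) = (V + Y)*(-7) = -7*V - 7*Y)
l(-26)/t(-177, 267) = -26/(-7*(-177) - 7*267) = -26/(1239 - 1869) = -26/(-630) = -26*(-1/630) = 13/315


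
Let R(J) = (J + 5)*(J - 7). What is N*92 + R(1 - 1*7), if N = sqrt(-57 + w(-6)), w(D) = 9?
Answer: 13 + 368*I*sqrt(3) ≈ 13.0 + 637.39*I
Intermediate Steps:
R(J) = (-7 + J)*(5 + J) (R(J) = (5 + J)*(-7 + J) = (-7 + J)*(5 + J))
N = 4*I*sqrt(3) (N = sqrt(-57 + 9) = sqrt(-48) = 4*I*sqrt(3) ≈ 6.9282*I)
N*92 + R(1 - 1*7) = (4*I*sqrt(3))*92 + (-35 + (1 - 1*7)**2 - 2*(1 - 1*7)) = 368*I*sqrt(3) + (-35 + (1 - 7)**2 - 2*(1 - 7)) = 368*I*sqrt(3) + (-35 + (-6)**2 - 2*(-6)) = 368*I*sqrt(3) + (-35 + 36 + 12) = 368*I*sqrt(3) + 13 = 13 + 368*I*sqrt(3)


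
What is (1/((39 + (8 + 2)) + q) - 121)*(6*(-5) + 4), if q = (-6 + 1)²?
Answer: 116389/37 ≈ 3145.6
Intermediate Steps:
q = 25 (q = (-5)² = 25)
(1/((39 + (8 + 2)) + q) - 121)*(6*(-5) + 4) = (1/((39 + (8 + 2)) + 25) - 121)*(6*(-5) + 4) = (1/((39 + 10) + 25) - 121)*(-30 + 4) = (1/(49 + 25) - 121)*(-26) = (1/74 - 121)*(-26) = -8953/74*(-26) = 116389/37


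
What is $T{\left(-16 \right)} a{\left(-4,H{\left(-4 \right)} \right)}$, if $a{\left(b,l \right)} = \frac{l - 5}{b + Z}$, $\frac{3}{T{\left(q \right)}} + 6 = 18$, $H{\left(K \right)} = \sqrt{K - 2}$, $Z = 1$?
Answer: $\frac{5}{12} - \frac{i \sqrt{6}}{12} \approx 0.41667 - 0.20412 i$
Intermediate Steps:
$H{\left(K \right)} = \sqrt{-2 + K}$
$T{\left(q \right)} = \frac{1}{4}$ ($T{\left(q \right)} = \frac{3}{-6 + 18} = \frac{3}{12} = 3 \cdot \frac{1}{12} = \frac{1}{4}$)
$a{\left(b,l \right)} = \frac{-5 + l}{1 + b}$ ($a{\left(b,l \right)} = \frac{l - 5}{b + 1} = \frac{-5 + l}{1 + b}$)
$T{\left(-16 \right)} a{\left(-4,H{\left(-4 \right)} \right)} = \frac{\frac{1}{1 - 4} \left(-5 + \sqrt{-2 - 4}\right)}{4} = \frac{\frac{1}{-3} \left(-5 + \sqrt{-6}\right)}{4} = \frac{\left(- \frac{1}{3}\right) \left(-5 + i \sqrt{6}\right)}{4} = \frac{\frac{5}{3} - \frac{i \sqrt{6}}{3}}{4} = \frac{5}{12} - \frac{i \sqrt{6}}{12}$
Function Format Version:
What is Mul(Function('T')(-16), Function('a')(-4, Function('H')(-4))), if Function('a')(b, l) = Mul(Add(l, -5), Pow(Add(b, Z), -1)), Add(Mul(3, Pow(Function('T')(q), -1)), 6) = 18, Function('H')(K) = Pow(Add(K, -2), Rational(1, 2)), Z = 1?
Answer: Add(Rational(5, 12), Mul(Rational(-1, 12), I, Pow(6, Rational(1, 2)))) ≈ Add(0.41667, Mul(-0.20412, I))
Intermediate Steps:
Function('H')(K) = Pow(Add(-2, K), Rational(1, 2))
Function('T')(q) = Rational(1, 4) (Function('T')(q) = Mul(3, Pow(Add(-6, 18), -1)) = Mul(3, Pow(12, -1)) = Mul(3, Rational(1, 12)) = Rational(1, 4))
Function('a')(b, l) = Mul(Pow(Add(1, b), -1), Add(-5, l)) (Function('a')(b, l) = Mul(Add(l, -5), Pow(Add(b, 1), -1)) = Mul(Add(-5, l), Pow(Add(1, b), -1)) = Mul(Pow(Add(1, b), -1), Add(-5, l)))
Mul(Function('T')(-16), Function('a')(-4, Function('H')(-4))) = Mul(Rational(1, 4), Mul(Pow(Add(1, -4), -1), Add(-5, Pow(Add(-2, -4), Rational(1, 2))))) = Mul(Rational(1, 4), Mul(Pow(-3, -1), Add(-5, Pow(-6, Rational(1, 2))))) = Mul(Rational(1, 4), Mul(Rational(-1, 3), Add(-5, Mul(I, Pow(6, Rational(1, 2)))))) = Mul(Rational(1, 4), Add(Rational(5, 3), Mul(Rational(-1, 3), I, Pow(6, Rational(1, 2))))) = Add(Rational(5, 12), Mul(Rational(-1, 12), I, Pow(6, Rational(1, 2))))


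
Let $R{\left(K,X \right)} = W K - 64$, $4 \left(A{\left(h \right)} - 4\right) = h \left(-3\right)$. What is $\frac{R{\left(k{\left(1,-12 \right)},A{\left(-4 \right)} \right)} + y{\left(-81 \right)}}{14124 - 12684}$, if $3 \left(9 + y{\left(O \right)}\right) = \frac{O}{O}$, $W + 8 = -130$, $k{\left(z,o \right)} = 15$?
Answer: $- \frac{1607}{1080} \approx -1.488$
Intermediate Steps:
$W = -138$ ($W = -8 - 130 = -138$)
$A{\left(h \right)} = 4 - \frac{3 h}{4}$ ($A{\left(h \right)} = 4 + \frac{h \left(-3\right)}{4} = 4 + \frac{\left(-3\right) h}{4} = 4 - \frac{3 h}{4}$)
$R{\left(K,X \right)} = -64 - 138 K$ ($R{\left(K,X \right)} = - 138 K - 64 = -64 - 138 K$)
$y{\left(O \right)} = - \frac{26}{3}$ ($y{\left(O \right)} = -9 + \frac{O \frac{1}{O}}{3} = -9 + \frac{1}{3} \cdot 1 = -9 + \frac{1}{3} = - \frac{26}{3}$)
$\frac{R{\left(k{\left(1,-12 \right)},A{\left(-4 \right)} \right)} + y{\left(-81 \right)}}{14124 - 12684} = \frac{\left(-64 - 2070\right) - \frac{26}{3}}{14124 - 12684} = \frac{\left(-64 - 2070\right) - \frac{26}{3}}{1440} = \left(-2134 - \frac{26}{3}\right) \frac{1}{1440} = \left(- \frac{6428}{3}\right) \frac{1}{1440} = - \frac{1607}{1080}$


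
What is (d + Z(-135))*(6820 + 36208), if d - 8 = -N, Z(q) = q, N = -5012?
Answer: 210191780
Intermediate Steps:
d = 5020 (d = 8 - 1*(-5012) = 8 + 5012 = 5020)
(d + Z(-135))*(6820 + 36208) = (5020 - 135)*(6820 + 36208) = 4885*43028 = 210191780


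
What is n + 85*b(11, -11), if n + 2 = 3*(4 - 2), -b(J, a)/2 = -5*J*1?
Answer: 9354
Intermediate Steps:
b(J, a) = 10*J (b(J, a) = -2*(-5*J) = -(-10)*J = 10*J)
n = 4 (n = -2 + 3*(4 - 2) = -2 + 3*2 = -2 + 6 = 4)
n + 85*b(11, -11) = 4 + 85*(10*11) = 4 + 85*110 = 4 + 9350 = 9354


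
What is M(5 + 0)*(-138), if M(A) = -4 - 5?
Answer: 1242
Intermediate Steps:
M(A) = -9
M(5 + 0)*(-138) = -9*(-138) = 1242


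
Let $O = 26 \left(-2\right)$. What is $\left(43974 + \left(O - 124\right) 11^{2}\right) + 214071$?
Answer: $236749$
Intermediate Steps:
$O = -52$
$\left(43974 + \left(O - 124\right) 11^{2}\right) + 214071 = \left(43974 + \left(-52 - 124\right) 11^{2}\right) + 214071 = \left(43974 - 21296\right) + 214071 = 22678 + 214071 = 236749$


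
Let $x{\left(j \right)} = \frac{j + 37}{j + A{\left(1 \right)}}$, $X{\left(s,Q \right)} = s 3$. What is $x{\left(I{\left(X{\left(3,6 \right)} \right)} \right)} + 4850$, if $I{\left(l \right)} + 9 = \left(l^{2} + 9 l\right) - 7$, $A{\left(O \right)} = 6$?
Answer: $\frac{737383}{152} \approx 4851.2$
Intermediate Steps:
$X{\left(s,Q \right)} = 3 s$
$I{\left(l \right)} = -16 + l^{2} + 9 l$ ($I{\left(l \right)} = -9 - \left(7 - l^{2} - 9 l\right) = -9 + \left(-7 + l^{2} + 9 l\right) = -16 + l^{2} + 9 l$)
$x{\left(j \right)} = \frac{37 + j}{6 + j}$ ($x{\left(j \right)} = \frac{j + 37}{j + 6} = \frac{37 + j}{6 + j}$)
$x{\left(I{\left(X{\left(3,6 \right)} \right)} \right)} + 4850 = \frac{37 + \left(-16 + \left(3 \cdot 3\right)^{2} + 9 \cdot 3 \cdot 3\right)}{6 + \left(-16 + \left(3 \cdot 3\right)^{2} + 9 \cdot 3 \cdot 3\right)} + 4850 = \frac{37 + \left(-16 + 9^{2} + 9 \cdot 9\right)}{6 + \left(-16 + 9^{2} + 9 \cdot 9\right)} + 4850 = \frac{37 + \left(-16 + 81 + 81\right)}{6 + \left(-16 + 81 + 81\right)} + 4850 = \frac{37 + 146}{6 + 146} + 4850 = \frac{1}{152} \cdot 183 + 4850 = \frac{183}{152} + 4850 = \frac{737383}{152}$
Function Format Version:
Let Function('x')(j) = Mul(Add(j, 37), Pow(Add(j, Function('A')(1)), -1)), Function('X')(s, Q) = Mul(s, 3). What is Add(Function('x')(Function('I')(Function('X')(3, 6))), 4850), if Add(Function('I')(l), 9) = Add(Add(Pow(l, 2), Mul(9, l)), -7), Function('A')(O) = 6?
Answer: Rational(737383, 152) ≈ 4851.2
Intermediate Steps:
Function('X')(s, Q) = Mul(3, s)
Function('I')(l) = Add(-16, Pow(l, 2), Mul(9, l)) (Function('I')(l) = Add(-9, Add(Add(Pow(l, 2), Mul(9, l)), -7)) = Add(-9, Add(-7, Pow(l, 2), Mul(9, l))) = Add(-16, Pow(l, 2), Mul(9, l)))
Function('x')(j) = Mul(Pow(Add(6, j), -1), Add(37, j)) (Function('x')(j) = Mul(Add(j, 37), Pow(Add(j, 6), -1)) = Mul(Add(37, j), Pow(Add(6, j), -1)) = Mul(Pow(Add(6, j), -1), Add(37, j)))
Add(Function('x')(Function('I')(Function('X')(3, 6))), 4850) = Add(Mul(Pow(Add(6, Add(-16, Pow(Mul(3, 3), 2), Mul(9, Mul(3, 3)))), -1), Add(37, Add(-16, Pow(Mul(3, 3), 2), Mul(9, Mul(3, 3))))), 4850) = Add(Mul(Pow(Add(6, Add(-16, Pow(9, 2), Mul(9, 9))), -1), Add(37, Add(-16, Pow(9, 2), Mul(9, 9)))), 4850) = Add(Mul(Pow(Add(6, Add(-16, 81, 81)), -1), Add(37, Add(-16, 81, 81))), 4850) = Add(Mul(Pow(Add(6, 146), -1), Add(37, 146)), 4850) = Add(Mul(Pow(152, -1), 183), 4850) = Add(Mul(Rational(1, 152), 183), 4850) = Add(Rational(183, 152), 4850) = Rational(737383, 152)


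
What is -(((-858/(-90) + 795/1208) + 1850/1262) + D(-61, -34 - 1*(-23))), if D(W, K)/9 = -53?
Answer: 5320597301/11433720 ≈ 465.34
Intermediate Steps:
D(W, K) = -477 (D(W, K) = 9*(-53) = -477)
-(((-858/(-90) + 795/1208) + 1850/1262) + D(-61, -34 - 1*(-23))) = -(((-858/(-90) + 795/1208) + 1850/1262) - 477) = -(((-858*(-1/90) + 795*(1/1208)) + 1850*(1/1262)) - 477) = -(((143/15 + 795/1208) + 925/631) - 477) = -((184669/18120 + 925/631) - 477) = -(133287139/11433720 - 477) = -1*(-5320597301/11433720) = 5320597301/11433720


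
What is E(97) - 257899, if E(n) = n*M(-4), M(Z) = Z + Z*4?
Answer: -259839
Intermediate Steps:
M(Z) = 5*Z (M(Z) = Z + 4*Z = 5*Z)
E(n) = -20*n (E(n) = n*(5*(-4)) = n*(-20) = -20*n)
E(97) - 257899 = -20*97 - 257899 = -1940 - 257899 = -259839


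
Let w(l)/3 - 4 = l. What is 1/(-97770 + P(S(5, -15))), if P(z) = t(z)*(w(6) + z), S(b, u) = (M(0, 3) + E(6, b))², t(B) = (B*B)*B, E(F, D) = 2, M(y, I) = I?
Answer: 1/761605 ≈ 1.3130e-6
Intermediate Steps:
w(l) = 12 + 3*l
t(B) = B³ (t(B) = B²*B = B³)
S(b, u) = 25 (S(b, u) = (3 + 2)² = 5² = 25)
P(z) = z³*(30 + z) (P(z) = z³*((12 + 3*6) + z) = z³*((12 + 18) + z) = z³*(30 + z))
1/(-97770 + P(S(5, -15))) = 1/(-97770 + 25³*(30 + 25)) = 1/(-97770 + 15625*55) = 1/(-97770 + 859375) = 1/761605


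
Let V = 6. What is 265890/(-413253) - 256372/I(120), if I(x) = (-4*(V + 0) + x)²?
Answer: -3011026121/105792768 ≈ -28.462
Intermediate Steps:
I(x) = (-24 + x)² (I(x) = (-4*(6 + 0) + x)² = (-4*6 + x)² = (-24 + x)²)
265890/(-413253) - 256372/I(120) = 265890/(-413253) - 256372/(-24 + 120)² = 265890*(-1/413253) - 256372/(96²) = -88630/137751 - 256372/9216 = -88630/137751 - 256372*1/9216 = -88630/137751 - 64093/2304 = -3011026121/105792768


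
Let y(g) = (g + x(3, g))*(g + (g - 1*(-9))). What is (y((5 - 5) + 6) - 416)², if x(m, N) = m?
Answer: 51529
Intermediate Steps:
y(g) = (3 + g)*(9 + 2*g) (y(g) = (g + 3)*(g + (g - 1*(-9))) = (3 + g)*(g + (g + 9)) = (3 + g)*(g + (9 + g)) = (3 + g)*(9 + 2*g))
(y((5 - 5) + 6) - 416)² = ((27 + 2*((5 - 5) + 6)² + 15*((5 - 5) + 6)) - 416)² = ((27 + 2*(0 + 6)² + 15*(0 + 6)) - 416)² = ((27 + 2*6² + 15*6) - 416)² = ((27 + 2*36 + 90) - 416)² = ((27 + 72 + 90) - 416)² = (189 - 416)² = (-227)² = 51529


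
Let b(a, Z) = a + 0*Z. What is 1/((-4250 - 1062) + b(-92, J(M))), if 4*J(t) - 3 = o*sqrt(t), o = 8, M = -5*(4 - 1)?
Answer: -1/5404 ≈ -0.00018505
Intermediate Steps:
M = -15 (M = -5*3 = -15)
J(t) = 3/4 + 2*sqrt(t) (J(t) = 3/4 + (8*sqrt(t))/4 = 3/4 + 2*sqrt(t))
b(a, Z) = a (b(a, Z) = a + 0 = a)
1/((-4250 - 1062) + b(-92, J(M))) = 1/((-4250 - 1062) - 92) = 1/(-5312 - 92) = 1/(-5404) = -1/5404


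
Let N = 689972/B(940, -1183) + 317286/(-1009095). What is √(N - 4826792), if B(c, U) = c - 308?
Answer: I*√13630009087124219565970/53145670 ≈ 2196.7*I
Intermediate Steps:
B(c, U) = -308 + c
N = 58003897549/53145670 (N = 689972/(-308 + 940) + 317286/(-1009095) = 689972/632 + 317286*(-1/1009095) = 689972*(1/632) - 105762/336365 = 172493/158 - 105762/336365 = 58003897549/53145670 ≈ 1091.4)
√(N - 4826792) = √(58003897549/53145670 - 4826792) = √(-256465090893091/53145670) = I*√13630009087124219565970/53145670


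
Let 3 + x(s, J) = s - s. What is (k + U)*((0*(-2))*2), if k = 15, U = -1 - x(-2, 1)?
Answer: 0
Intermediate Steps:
x(s, J) = -3 (x(s, J) = -3 + (s - s) = -3 + 0 = -3)
U = 2 (U = -1 - 1*(-3) = -1 + 3 = 2)
(k + U)*((0*(-2))*2) = (15 + 2)*((0*(-2))*2) = 17*(0*2) = 17*0 = 0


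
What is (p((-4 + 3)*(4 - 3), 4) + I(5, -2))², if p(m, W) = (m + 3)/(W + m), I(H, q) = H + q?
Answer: 121/9 ≈ 13.444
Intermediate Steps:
p(m, W) = (3 + m)/(W + m)
(p((-4 + 3)*(4 - 3), 4) + I(5, -2))² = ((3 + (-4 + 3)*(4 - 3))/(4 + (-4 + 3)*(4 - 3)) + (5 - 2))² = ((3 - 1*1)/(4 - 1*1) + 3)² = ((3 - 1)/(4 - 1) + 3)² = (2/3 + 3)² = ((⅓)*2 + 3)² = (⅔ + 3)² = (11/3)² = 121/9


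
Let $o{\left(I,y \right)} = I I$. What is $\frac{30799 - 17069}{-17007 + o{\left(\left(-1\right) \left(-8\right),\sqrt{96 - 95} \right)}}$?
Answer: $- \frac{13730}{16943} \approx -0.81036$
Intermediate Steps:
$o{\left(I,y \right)} = I^{2}$
$\frac{30799 - 17069}{-17007 + o{\left(\left(-1\right) \left(-8\right),\sqrt{96 - 95} \right)}} = \frac{30799 - 17069}{-17007 + \left(\left(-1\right) \left(-8\right)\right)^{2}} = \frac{13730}{-17007 + 8^{2}} = \frac{13730}{-17007 + 64} = \frac{13730}{-16943} = 13730 \left(- \frac{1}{16943}\right) = - \frac{13730}{16943}$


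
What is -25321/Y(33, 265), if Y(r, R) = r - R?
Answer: 25321/232 ≈ 109.14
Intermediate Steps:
-25321/Y(33, 265) = -25321/(33 - 1*265) = -25321/(33 - 265) = -25321/(-232) = -25321*(-1/232) = 25321/232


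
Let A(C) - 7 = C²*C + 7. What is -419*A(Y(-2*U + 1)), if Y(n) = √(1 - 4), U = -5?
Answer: -5866 + 1257*I*√3 ≈ -5866.0 + 2177.2*I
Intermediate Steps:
Y(n) = I*√3 (Y(n) = √(-3) = I*√3)
A(C) = 14 + C³ (A(C) = 7 + (C²*C + 7) = 7 + (C³ + 7) = 7 + (7 + C³) = 14 + C³)
-419*A(Y(-2*U + 1)) = -419*(14 + (I*√3)³) = -419*(14 - 3*I*√3) = -5866 + 1257*I*√3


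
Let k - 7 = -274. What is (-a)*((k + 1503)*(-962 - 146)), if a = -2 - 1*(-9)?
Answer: 9586416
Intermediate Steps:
k = -267 (k = 7 - 274 = -267)
a = 7 (a = -2 + 9 = 7)
(-a)*((k + 1503)*(-962 - 146)) = (-1*7)*((-267 + 1503)*(-962 - 146)) = -8652*(-1108) = -7*(-1369488) = 9586416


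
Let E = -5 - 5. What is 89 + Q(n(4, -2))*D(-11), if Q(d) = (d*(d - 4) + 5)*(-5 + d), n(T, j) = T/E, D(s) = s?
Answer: 61318/125 ≈ 490.54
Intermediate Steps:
E = -10
n(T, j) = -T/10 (n(T, j) = T/(-10) = T*(-⅒) = -T/10)
Q(d) = (-5 + d)*(5 + d*(-4 + d)) (Q(d) = (d*(-4 + d) + 5)*(-5 + d) = (5 + d*(-4 + d))*(-5 + d) = (-5 + d)*(5 + d*(-4 + d)))
89 + Q(n(4, -2))*D(-11) = 89 + (-25 + (-⅒*4)³ - 9*(-⅒*4)² + 25*(-⅒*4))*(-11) = 89 + (-25 + (-⅖)³ - 9*(-⅖)² + 25*(-⅖))*(-11) = 89 + (-25 - 8/125 - 9*4/25 - 10)*(-11) = 89 + (-25 - 8/125 - 36/25 - 10)*(-11) = 89 - 4563/125*(-11) = 89 + 50193/125 = 61318/125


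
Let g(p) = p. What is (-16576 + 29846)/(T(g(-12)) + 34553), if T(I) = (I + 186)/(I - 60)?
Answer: 159240/414607 ≈ 0.38407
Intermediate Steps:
T(I) = (186 + I)/(-60 + I)
(-16576 + 29846)/(T(g(-12)) + 34553) = (-16576 + 29846)/((186 - 12)/(-60 - 12) + 34553) = 13270/(174/(-72) + 34553) = 13270/(-1/72*174 + 34553) = 13270/(-29/12 + 34553) = 13270/(414607/12) = 13270*(12/414607) = 159240/414607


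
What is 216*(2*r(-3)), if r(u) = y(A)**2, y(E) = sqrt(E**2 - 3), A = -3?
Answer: 2592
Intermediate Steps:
y(E) = sqrt(-3 + E**2)
r(u) = 6 (r(u) = (sqrt(-3 + (-3)**2))**2 = (sqrt(-3 + 9))**2 = (sqrt(6))**2 = 6)
216*(2*r(-3)) = 216*(2*6) = 216*12 = 2592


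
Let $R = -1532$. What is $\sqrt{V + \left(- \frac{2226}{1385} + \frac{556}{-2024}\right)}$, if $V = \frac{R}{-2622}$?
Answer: $\frac{i \sqrt{2070634768198590}}{39946170} \approx 1.1391 i$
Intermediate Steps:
$V = \frac{766}{1311}$ ($V = - \frac{1532}{-2622} = \left(-1532\right) \left(- \frac{1}{2622}\right) = \frac{766}{1311} \approx 0.58429$)
$\sqrt{V + \left(- \frac{2226}{1385} + \frac{556}{-2024}\right)} = \sqrt{\frac{766}{1311} + \left(- \frac{2226}{1385} + \frac{556}{-2024}\right)} = \sqrt{\frac{766}{1311} + \left(\left(-2226\right) \frac{1}{1385} + 556 \left(- \frac{1}{2024}\right)\right)} = \sqrt{\frac{766}{1311} - \frac{1318871}{700810}} = \sqrt{- \frac{51835627}{39946170}} = \frac{i \sqrt{2070634768198590}}{39946170}$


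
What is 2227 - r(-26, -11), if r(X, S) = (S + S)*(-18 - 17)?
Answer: 1457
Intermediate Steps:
r(X, S) = -70*S (r(X, S) = (2*S)*(-35) = -70*S)
2227 - r(-26, -11) = 2227 - (-70)*(-11) = 2227 - 1*770 = 2227 - 770 = 1457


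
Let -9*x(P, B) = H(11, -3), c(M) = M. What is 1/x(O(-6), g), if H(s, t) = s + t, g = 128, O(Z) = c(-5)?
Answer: -9/8 ≈ -1.1250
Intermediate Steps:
O(Z) = -5
x(P, B) = -8/9 (x(P, B) = -(11 - 3)/9 = -⅑*8 = -8/9)
1/x(O(-6), g) = 1/(-8/9) = -9/8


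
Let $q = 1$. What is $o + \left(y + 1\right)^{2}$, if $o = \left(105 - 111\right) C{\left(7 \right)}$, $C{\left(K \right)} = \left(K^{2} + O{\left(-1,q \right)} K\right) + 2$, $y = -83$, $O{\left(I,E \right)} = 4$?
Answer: $6250$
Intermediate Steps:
$C{\left(K \right)} = 2 + K^{2} + 4 K$ ($C{\left(K \right)} = \left(K^{2} + 4 K\right) + 2 = 2 + K^{2} + 4 K$)
$o = -474$ ($o = \left(105 - 111\right) \left(2 + 7^{2} + 4 \cdot 7\right) = - 6 \left(2 + 49 + 28\right) = \left(-6\right) 79 = -474$)
$o + \left(y + 1\right)^{2} = -474 + \left(-83 + 1\right)^{2} = -474 + \left(-82\right)^{2} = -474 + 6724 = 6250$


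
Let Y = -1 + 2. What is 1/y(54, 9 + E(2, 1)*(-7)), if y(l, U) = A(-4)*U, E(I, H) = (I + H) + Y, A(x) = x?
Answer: 1/76 ≈ 0.013158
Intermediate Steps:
Y = 1
E(I, H) = 1 + H + I (E(I, H) = (I + H) + 1 = (H + I) + 1 = 1 + H + I)
y(l, U) = -4*U
1/y(54, 9 + E(2, 1)*(-7)) = 1/(-4*(9 + (1 + 1 + 2)*(-7))) = 1/(-4*(9 + 4*(-7))) = 1/(-4*(9 - 28)) = 1/(-4*(-19)) = 1/76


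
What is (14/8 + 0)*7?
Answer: 49/4 ≈ 12.250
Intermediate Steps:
(14/8 + 0)*7 = (14*(⅛) + 0)*7 = (7/4 + 0)*7 = (7/4)*7 = 49/4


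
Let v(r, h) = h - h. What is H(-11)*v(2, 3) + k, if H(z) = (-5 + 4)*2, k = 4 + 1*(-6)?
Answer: -2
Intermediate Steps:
v(r, h) = 0
k = -2 (k = 4 - 6 = -2)
H(z) = -2 (H(z) = -1*2 = -2)
H(-11)*v(2, 3) + k = -2*0 - 2 = 0 - 2 = -2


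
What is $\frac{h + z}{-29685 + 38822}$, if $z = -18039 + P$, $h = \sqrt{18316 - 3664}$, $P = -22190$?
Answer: $- \frac{40229}{9137} + \frac{6 \sqrt{407}}{9137} \approx -4.3896$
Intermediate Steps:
$h = 6 \sqrt{407}$ ($h = \sqrt{14652} = 6 \sqrt{407} \approx 121.05$)
$z = -40229$ ($z = -18039 - 22190 = -40229$)
$\frac{h + z}{-29685 + 38822} = \frac{6 \sqrt{407} - 40229}{-29685 + 38822} = \frac{-40229 + 6 \sqrt{407}}{9137} = \left(-40229 + 6 \sqrt{407}\right) \frac{1}{9137} = - \frac{40229}{9137} + \frac{6 \sqrt{407}}{9137}$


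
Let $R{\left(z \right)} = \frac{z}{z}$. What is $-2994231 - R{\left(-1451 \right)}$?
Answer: $-2994232$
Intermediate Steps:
$R{\left(z \right)} = 1$
$-2994231 - R{\left(-1451 \right)} = -2994231 - 1 = -2994232$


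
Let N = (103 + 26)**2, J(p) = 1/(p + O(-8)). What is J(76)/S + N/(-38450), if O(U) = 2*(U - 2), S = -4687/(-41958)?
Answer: -98375409/360430300 ≈ -0.27294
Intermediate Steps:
S = 4687/41958 (S = -4687*(-1/41958) = 4687/41958 ≈ 0.11171)
O(U) = -4 + 2*U (O(U) = 2*(-2 + U) = -4 + 2*U)
J(p) = 1/(-20 + p) (J(p) = 1/(p + (-4 + 2*(-8))) = 1/(p + (-4 - 16)) = 1/(p - 20) = 1/(-20 + p))
N = 16641 (N = 129**2 = 16641)
J(76)/S + N/(-38450) = 1/((-20 + 76)*(4687/41958)) + 16641/(-38450) = (41958/4687)/56 + 16641*(-1/38450) = (1/56)*(41958/4687) - 16641/38450 = 2997/18748 - 16641/38450 = -98375409/360430300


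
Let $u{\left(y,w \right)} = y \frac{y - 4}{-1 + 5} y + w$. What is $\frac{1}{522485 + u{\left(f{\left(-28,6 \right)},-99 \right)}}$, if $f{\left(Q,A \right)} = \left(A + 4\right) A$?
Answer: $\frac{1}{572786} \approx 1.7459 \cdot 10^{-6}$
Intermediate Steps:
$f{\left(Q,A \right)} = A \left(4 + A\right)$ ($f{\left(Q,A \right)} = \left(4 + A\right) A = A \left(4 + A\right)$)
$u{\left(y,w \right)} = w + y^{2} \left(-1 + \frac{y}{4}\right)$ ($u{\left(y,w \right)} = y \frac{-4 + y}{4} y + w = y \left(-4 + y\right) \frac{1}{4} y + w = y \left(-1 + \frac{y}{4}\right) y + w = y y \left(-1 + \frac{y}{4}\right) + w = y^{2} \left(-1 + \frac{y}{4}\right) + w = w + y^{2} \left(-1 + \frac{y}{4}\right)$)
$\frac{1}{522485 + u{\left(f{\left(-28,6 \right)},-99 \right)}} = \frac{1}{522485 - \left(99 + \left(6 \left(4 + 6\right)\right)^{2} - \frac{216 \left(4 + 6\right)^{3}}{4}\right)} = \frac{1}{522485 - \left(99 - 54000 + \left(6 \cdot 10\right)^{2}\right)} = \frac{1}{522485 - \left(3699 - 54000\right)} = \frac{1}{522485 - -50301} = \frac{1}{522485 + 50301} = \frac{1}{572786}$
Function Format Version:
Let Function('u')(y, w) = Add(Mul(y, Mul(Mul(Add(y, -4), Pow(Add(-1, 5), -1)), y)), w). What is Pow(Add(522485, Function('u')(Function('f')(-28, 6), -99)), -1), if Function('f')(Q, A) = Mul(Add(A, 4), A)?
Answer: Rational(1, 572786) ≈ 1.7459e-6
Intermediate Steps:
Function('f')(Q, A) = Mul(A, Add(4, A)) (Function('f')(Q, A) = Mul(Add(4, A), A) = Mul(A, Add(4, A)))
Function('u')(y, w) = Add(w, Mul(Pow(y, 2), Add(-1, Mul(Rational(1, 4), y)))) (Function('u')(y, w) = Add(Mul(y, Mul(Mul(Add(-4, y), Pow(4, -1)), y)), w) = Add(Mul(y, Mul(Mul(Add(-4, y), Rational(1, 4)), y)), w) = Add(Mul(y, Mul(Add(-1, Mul(Rational(1, 4), y)), y)), w) = Add(Mul(y, Mul(y, Add(-1, Mul(Rational(1, 4), y)))), w) = Add(Mul(Pow(y, 2), Add(-1, Mul(Rational(1, 4), y))), w) = Add(w, Mul(Pow(y, 2), Add(-1, Mul(Rational(1, 4), y)))))
Pow(Add(522485, Function('u')(Function('f')(-28, 6), -99)), -1) = Pow(Add(522485, Add(-99, Mul(-1, Pow(Mul(6, Add(4, 6)), 2)), Mul(Rational(1, 4), Pow(Mul(6, Add(4, 6)), 3)))), -1) = Pow(Add(522485, Add(-99, Mul(-1, Pow(Mul(6, 10), 2)), Mul(Rational(1, 4), Pow(Mul(6, 10), 3)))), -1) = Pow(Add(522485, Add(-99, Mul(-1, Pow(60, 2)), Mul(Rational(1, 4), Pow(60, 3)))), -1) = Pow(Add(522485, Add(-99, Mul(-1, 3600), Mul(Rational(1, 4), 216000))), -1) = Pow(Add(522485, Add(-99, -3600, 54000)), -1) = Pow(Add(522485, 50301), -1) = Pow(572786, -1) = Rational(1, 572786)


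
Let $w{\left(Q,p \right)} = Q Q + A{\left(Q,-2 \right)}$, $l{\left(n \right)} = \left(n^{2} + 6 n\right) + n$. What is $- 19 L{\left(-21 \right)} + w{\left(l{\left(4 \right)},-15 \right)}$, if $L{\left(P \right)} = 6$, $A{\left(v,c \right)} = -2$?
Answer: $1820$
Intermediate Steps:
$l{\left(n \right)} = n^{2} + 7 n$
$w{\left(Q,p \right)} = -2 + Q^{2}$ ($w{\left(Q,p \right)} = Q Q - 2 = Q^{2} - 2 = -2 + Q^{2}$)
$- 19 L{\left(-21 \right)} + w{\left(l{\left(4 \right)},-15 \right)} = \left(-19\right) 6 - \left(2 - \left(4 \left(7 + 4\right)\right)^{2}\right) = -114 - \left(2 - \left(4 \cdot 11\right)^{2}\right) = -114 - \left(2 - 44^{2}\right) = -114 + \left(-2 + 1936\right) = -114 + 1934 = 1820$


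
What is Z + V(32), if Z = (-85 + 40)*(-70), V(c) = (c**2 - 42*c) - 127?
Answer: 2703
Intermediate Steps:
V(c) = -127 + c**2 - 42*c
Z = 3150 (Z = -45*(-70) = 3150)
Z + V(32) = 3150 + (-127 + 32**2 - 42*32) = 3150 + (-127 + 1024 - 1344) = 3150 - 447 = 2703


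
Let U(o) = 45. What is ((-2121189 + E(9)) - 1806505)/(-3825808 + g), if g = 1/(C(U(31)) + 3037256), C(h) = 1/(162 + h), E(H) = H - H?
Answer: 2469388322634142/2405331372515137 ≈ 1.0266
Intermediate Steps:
E(H) = 0
g = 207/628711993 (g = 1/(1/(162 + 45) + 3037256) = 1/(1/207 + 3037256) = 1/(628711993/207) = 207/628711993 ≈ 3.2924e-7)
((-2121189 + E(9)) - 1806505)/(-3825808 + g) = ((-2121189 + 0) - 1806505)/(-3825808 + 207/628711993) = (-2121189 - 1806505)/(-2405331372515137/628711993) = -3927694*(-628711993/2405331372515137) = 2469388322634142/2405331372515137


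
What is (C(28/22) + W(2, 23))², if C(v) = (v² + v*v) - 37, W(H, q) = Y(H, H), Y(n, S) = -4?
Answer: 20875761/14641 ≈ 1425.8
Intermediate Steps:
W(H, q) = -4
C(v) = -37 + 2*v² (C(v) = (v² + v²) - 37 = 2*v² - 37 = -37 + 2*v²)
(C(28/22) + W(2, 23))² = ((-37 + 2*(28/22)²) - 4)² = ((-37 + 2*(28*(1/22))²) - 4)² = ((-37 + 2*(14/11)²) - 4)² = ((-37 + 2*(196/121)) - 4)² = ((-37 + 392/121) - 4)² = (-4085/121 - 4)² = (-4569/121)² = 20875761/14641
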